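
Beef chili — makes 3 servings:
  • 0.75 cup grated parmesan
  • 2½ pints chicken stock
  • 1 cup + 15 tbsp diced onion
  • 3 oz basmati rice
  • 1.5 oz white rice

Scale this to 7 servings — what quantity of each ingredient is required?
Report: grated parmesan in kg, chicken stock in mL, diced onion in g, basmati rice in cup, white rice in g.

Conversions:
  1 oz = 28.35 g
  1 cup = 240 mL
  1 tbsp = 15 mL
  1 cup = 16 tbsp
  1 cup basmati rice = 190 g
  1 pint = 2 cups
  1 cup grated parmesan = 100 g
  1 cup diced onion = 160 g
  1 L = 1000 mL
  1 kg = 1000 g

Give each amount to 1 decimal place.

Scaling factor: 7/3.
grated parmesan: 0.75 cup × 7/3 × 100 g/cup ÷ 1000 g/kg ≈ 0.2 kg
chicken stock: 2.5 pint × 7/3 × 2 cup/pint × 240 mL/cup = 2800.0 mL
diced onion: (1 cup + 15 tbsp = 1.9375 cup) × 7/3 × 160 g/cup ≈ 723.3 g
basmati rice: 3 oz × 7/3 × 28.35 g/oz ÷ 190 g/cup ≈ 1.0 cup
white rice: 1.5 oz × 7/3 × 28.35 g/oz ≈ 99.2 g

grated parmesan: 0.2 kg; chicken stock: 2800.0 mL; diced onion: 723.3 g; basmati rice: 1.0 cup; white rice: 99.2 g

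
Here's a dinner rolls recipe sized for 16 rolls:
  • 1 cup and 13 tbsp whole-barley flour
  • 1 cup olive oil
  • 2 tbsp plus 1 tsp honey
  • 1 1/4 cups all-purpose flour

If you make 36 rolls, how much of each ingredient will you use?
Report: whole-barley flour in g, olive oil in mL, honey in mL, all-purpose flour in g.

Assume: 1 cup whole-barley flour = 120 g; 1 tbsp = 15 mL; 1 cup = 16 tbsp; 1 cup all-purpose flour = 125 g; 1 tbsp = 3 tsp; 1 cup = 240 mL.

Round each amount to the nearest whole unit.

Scaling factor: 36/16 = 9/4 = 2.25.
whole-barley flour: (1 cup + 13 tbsp = 1.8125 cup) × 9/4 × 120 g/cup ≈ 489 g
olive oil: 1 cup × 9/4 × 240 mL/cup = 540 mL
honey: (2 tbsp + 1 tsp = 7/3 tbsp) × 9/4 × 15 mL/tbsp ≈ 79 mL
all-purpose flour: 1.25 cup × 9/4 × 125 g/cup ≈ 352 g

whole-barley flour: 489 g; olive oil: 540 mL; honey: 79 mL; all-purpose flour: 352 g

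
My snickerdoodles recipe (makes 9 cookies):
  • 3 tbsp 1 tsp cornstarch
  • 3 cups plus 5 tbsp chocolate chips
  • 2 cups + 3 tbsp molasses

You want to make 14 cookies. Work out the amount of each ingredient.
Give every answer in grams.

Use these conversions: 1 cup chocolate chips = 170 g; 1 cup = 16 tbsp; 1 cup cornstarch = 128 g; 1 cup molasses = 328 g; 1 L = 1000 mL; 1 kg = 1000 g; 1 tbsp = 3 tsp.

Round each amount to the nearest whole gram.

Scaling factor: 14/9.
cornstarch: (3 tbsp + 1 tsp = 10/3 tbsp) × 14/9 ÷ 16 tbsp/cup × 128 g/cup ≈ 41 g
chocolate chips: (3 cup + 5 tbsp = 3.3125 cup) × 14/9 × 170 g/cup ≈ 876 g
molasses: (2 cup + 3 tbsp = 2.1875 cup) × 14/9 × 328 g/cup ≈ 1116 g

cornstarch: 41 g; chocolate chips: 876 g; molasses: 1116 g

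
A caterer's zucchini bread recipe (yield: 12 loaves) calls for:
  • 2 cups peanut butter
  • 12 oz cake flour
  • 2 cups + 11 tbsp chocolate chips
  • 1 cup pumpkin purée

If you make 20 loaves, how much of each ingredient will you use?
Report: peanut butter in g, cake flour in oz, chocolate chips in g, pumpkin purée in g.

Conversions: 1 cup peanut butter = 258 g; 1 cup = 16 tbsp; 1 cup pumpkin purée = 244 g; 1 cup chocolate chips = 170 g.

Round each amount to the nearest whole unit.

Scaling factor: 20/12 = 5/3.
peanut butter: 2 cup × 5/3 × 258 g/cup = 860 g
cake flour: 12 oz × 5/3 = 20 oz
chocolate chips: (2 cup + 11 tbsp = 2.6875 cup) × 5/3 × 170 g/cup ≈ 761 g
pumpkin purée: 1 cup × 5/3 × 244 g/cup ≈ 407 g

peanut butter: 860 g; cake flour: 20 oz; chocolate chips: 761 g; pumpkin purée: 407 g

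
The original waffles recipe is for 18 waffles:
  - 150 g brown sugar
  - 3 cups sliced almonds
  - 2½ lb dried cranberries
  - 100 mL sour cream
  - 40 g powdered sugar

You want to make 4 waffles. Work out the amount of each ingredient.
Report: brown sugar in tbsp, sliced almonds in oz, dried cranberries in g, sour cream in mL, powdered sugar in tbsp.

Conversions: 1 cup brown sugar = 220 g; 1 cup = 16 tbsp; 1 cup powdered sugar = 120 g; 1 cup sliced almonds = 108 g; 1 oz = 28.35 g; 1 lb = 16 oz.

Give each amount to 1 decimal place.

Scaling factor: 4/18 = 2/9.
brown sugar: 150 g × 2/9 ÷ 220 g/cup × 16 tbsp/cup ≈ 2.4 tbsp
sliced almonds: 3 cup × 2/9 × 108 g/cup ÷ 28.35 g/oz ≈ 2.5 oz
dried cranberries: 2.5 lb × 2/9 × 16 oz/lb × 28.35 g/oz = 252.0 g
sour cream: 100 mL × 2/9 ≈ 22.2 mL
powdered sugar: 40 g × 2/9 ÷ 120 g/cup × 16 tbsp/cup ≈ 1.2 tbsp

brown sugar: 2.4 tbsp; sliced almonds: 2.5 oz; dried cranberries: 252.0 g; sour cream: 22.2 mL; powdered sugar: 1.2 tbsp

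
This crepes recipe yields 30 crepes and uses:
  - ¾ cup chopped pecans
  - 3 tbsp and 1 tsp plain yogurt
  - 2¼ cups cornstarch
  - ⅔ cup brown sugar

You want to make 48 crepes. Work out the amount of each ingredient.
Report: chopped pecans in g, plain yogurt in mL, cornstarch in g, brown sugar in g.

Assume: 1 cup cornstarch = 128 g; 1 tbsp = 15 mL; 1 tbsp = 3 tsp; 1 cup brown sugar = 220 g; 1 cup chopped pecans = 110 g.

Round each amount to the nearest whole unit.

Scaling factor: 48/30 = 8/5 = 1.6.
chopped pecans: 0.75 cup × 8/5 × 110 g/cup = 132 g
plain yogurt: (3 tbsp + 1 tsp = 10/3 tbsp) × 8/5 × 15 mL/tbsp = 80 mL
cornstarch: 2.25 cup × 8/5 × 128 g/cup ≈ 461 g
brown sugar: 2/3 cup × 8/5 × 220 g/cup ≈ 235 g

chopped pecans: 132 g; plain yogurt: 80 mL; cornstarch: 461 g; brown sugar: 235 g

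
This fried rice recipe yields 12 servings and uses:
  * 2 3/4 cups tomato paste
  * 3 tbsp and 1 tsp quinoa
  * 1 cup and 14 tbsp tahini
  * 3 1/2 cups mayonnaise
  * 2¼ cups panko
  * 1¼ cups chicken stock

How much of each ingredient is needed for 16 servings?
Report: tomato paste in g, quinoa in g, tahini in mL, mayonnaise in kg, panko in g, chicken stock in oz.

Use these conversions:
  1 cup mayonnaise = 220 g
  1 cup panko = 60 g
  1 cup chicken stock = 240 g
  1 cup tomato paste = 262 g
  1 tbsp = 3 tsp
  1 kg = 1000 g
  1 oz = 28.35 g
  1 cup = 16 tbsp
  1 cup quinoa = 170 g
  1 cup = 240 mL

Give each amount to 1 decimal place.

tomato paste: 960.7 g; quinoa: 47.2 g; tahini: 600.0 mL; mayonnaise: 1.0 kg; panko: 180.0 g; chicken stock: 14.1 oz

Scaling factor: 16/12 = 4/3.
tomato paste: 2.75 cup × 4/3 × 262 g/cup ≈ 960.7 g
quinoa: (3 tbsp + 1 tsp = 10/3 tbsp) × 4/3 ÷ 16 tbsp/cup × 170 g/cup ≈ 47.2 g
tahini: (1 cup + 14 tbsp = 1.875 cup) × 4/3 × 240 mL/cup = 600.0 mL
mayonnaise: 3.5 cup × 4/3 × 220 g/cup ÷ 1000 g/kg ≈ 1.0 kg
panko: 2.25 cup × 4/3 × 60 g/cup = 180.0 g
chicken stock: 1.25 cup × 4/3 × 240 g/cup ÷ 28.35 g/oz ≈ 14.1 oz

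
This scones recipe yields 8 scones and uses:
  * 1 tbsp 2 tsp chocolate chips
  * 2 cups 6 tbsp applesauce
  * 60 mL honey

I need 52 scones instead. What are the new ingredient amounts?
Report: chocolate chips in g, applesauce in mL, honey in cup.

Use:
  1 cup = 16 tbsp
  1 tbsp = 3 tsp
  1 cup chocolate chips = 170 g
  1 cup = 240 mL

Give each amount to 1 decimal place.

chocolate chips: 115.1 g; applesauce: 3705.0 mL; honey: 1.6 cup

Scaling factor: 52/8 = 13/2 = 6.5.
chocolate chips: (1 tbsp + 2 tsp = 5/3 tbsp) × 13/2 ÷ 16 tbsp/cup × 170 g/cup ≈ 115.1 g
applesauce: (2 cup + 6 tbsp = 2.375 cup) × 13/2 × 240 mL/cup = 3705.0 mL
honey: 60 mL × 13/2 ÷ 240 mL/cup ≈ 1.6 cup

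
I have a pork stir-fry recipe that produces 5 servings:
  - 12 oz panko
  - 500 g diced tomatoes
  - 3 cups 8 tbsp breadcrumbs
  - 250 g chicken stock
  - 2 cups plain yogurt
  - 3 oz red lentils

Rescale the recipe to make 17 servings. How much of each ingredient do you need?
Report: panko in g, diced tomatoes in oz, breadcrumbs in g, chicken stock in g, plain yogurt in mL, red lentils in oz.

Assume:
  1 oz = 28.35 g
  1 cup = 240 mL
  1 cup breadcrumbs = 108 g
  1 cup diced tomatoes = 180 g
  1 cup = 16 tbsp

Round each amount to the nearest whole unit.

Scaling factor: 17/5 = 3.4.
panko: 12 oz × 17/5 × 28.35 g/oz ≈ 1157 g
diced tomatoes: 500 g × 17/5 ÷ 28.35 g/oz ≈ 60 oz
breadcrumbs: (3 cup + 8 tbsp = 3.5 cup) × 17/5 × 108 g/cup ≈ 1285 g
chicken stock: 250 g × 17/5 = 850 g
plain yogurt: 2 cup × 17/5 × 240 mL/cup = 1632 mL
red lentils: 3 oz × 17/5 ≈ 10 oz

panko: 1157 g; diced tomatoes: 60 oz; breadcrumbs: 1285 g; chicken stock: 850 g; plain yogurt: 1632 mL; red lentils: 10 oz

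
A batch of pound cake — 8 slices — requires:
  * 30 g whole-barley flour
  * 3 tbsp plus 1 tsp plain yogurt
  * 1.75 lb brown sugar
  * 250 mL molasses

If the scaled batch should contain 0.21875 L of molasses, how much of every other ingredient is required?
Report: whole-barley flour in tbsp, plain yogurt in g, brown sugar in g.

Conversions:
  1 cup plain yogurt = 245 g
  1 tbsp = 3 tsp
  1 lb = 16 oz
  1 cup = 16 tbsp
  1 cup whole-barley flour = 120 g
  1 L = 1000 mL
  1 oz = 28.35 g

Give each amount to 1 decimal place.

The original recipe has 0.25 L of molasses, so the scaling factor is 0.21875 ÷ 0.25 = 7/8 = 0.875.
whole-barley flour: 30 g × 7/8 ÷ 120 g/cup × 16 tbsp/cup = 3.5 tbsp
plain yogurt: (3 tbsp + 1 tsp = 10/3 tbsp) × 7/8 ÷ 16 tbsp/cup × 245 g/cup ≈ 44.7 g
brown sugar: 1.75 lb × 7/8 × 16 oz/lb × 28.35 g/oz ≈ 694.6 g

whole-barley flour: 3.5 tbsp; plain yogurt: 44.7 g; brown sugar: 694.6 g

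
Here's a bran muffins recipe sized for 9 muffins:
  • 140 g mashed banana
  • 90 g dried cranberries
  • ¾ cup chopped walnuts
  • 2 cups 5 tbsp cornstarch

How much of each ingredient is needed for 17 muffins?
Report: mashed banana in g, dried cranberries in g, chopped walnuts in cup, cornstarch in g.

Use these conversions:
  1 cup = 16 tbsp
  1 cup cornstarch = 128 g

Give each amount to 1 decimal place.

Scaling factor: 17/9.
mashed banana: 140 g × 17/9 ≈ 264.4 g
dried cranberries: 90 g × 17/9 = 170.0 g
chopped walnuts: 0.75 cup × 17/9 ≈ 1.4 cup
cornstarch: (2 cup + 5 tbsp = 2.3125 cup) × 17/9 × 128 g/cup ≈ 559.1 g

mashed banana: 264.4 g; dried cranberries: 170.0 g; chopped walnuts: 1.4 cup; cornstarch: 559.1 g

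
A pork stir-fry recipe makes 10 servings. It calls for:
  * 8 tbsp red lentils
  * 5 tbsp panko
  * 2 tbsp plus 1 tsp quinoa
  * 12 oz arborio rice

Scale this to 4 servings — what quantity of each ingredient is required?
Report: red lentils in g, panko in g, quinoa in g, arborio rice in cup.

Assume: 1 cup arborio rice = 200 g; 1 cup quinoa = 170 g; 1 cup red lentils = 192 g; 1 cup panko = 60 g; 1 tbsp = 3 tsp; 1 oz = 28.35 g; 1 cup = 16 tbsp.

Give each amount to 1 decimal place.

Scaling factor: 4/10 = 2/5 = 0.4.
red lentils: 8 tbsp × 2/5 ÷ 16 tbsp/cup × 192 g/cup = 38.4 g
panko: 5 tbsp × 2/5 ÷ 16 tbsp/cup × 60 g/cup = 7.5 g
quinoa: (2 tbsp + 1 tsp = 7/3 tbsp) × 2/5 ÷ 16 tbsp/cup × 170 g/cup ≈ 9.9 g
arborio rice: 12 oz × 2/5 × 28.35 g/oz ÷ 200 g/cup ≈ 0.7 cup

red lentils: 38.4 g; panko: 7.5 g; quinoa: 9.9 g; arborio rice: 0.7 cup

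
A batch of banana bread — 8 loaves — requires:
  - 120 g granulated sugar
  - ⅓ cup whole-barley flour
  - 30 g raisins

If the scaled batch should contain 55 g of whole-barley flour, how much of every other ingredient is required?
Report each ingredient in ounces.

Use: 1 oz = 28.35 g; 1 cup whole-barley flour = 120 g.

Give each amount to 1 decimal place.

granulated sugar: 5.8 oz; raisins: 1.5 oz

The original recipe has 40 g of whole-barley flour, so the scaling factor is 55 ÷ 40 = 11/8 = 1.375.
granulated sugar: 120 g × 11/8 ÷ 28.35 g/oz ≈ 5.8 oz
raisins: 30 g × 11/8 ÷ 28.35 g/oz ≈ 1.5 oz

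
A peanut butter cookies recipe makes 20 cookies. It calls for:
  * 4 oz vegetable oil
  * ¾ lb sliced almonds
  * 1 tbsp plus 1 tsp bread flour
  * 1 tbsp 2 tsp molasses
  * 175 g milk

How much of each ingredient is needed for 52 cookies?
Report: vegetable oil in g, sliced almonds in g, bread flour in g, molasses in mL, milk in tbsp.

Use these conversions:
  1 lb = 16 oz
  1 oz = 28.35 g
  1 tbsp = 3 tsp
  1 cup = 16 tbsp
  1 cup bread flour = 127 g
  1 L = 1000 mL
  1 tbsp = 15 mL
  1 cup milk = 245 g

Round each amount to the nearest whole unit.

Scaling factor: 52/20 = 13/5 = 2.6.
vegetable oil: 4 oz × 13/5 × 28.35 g/oz ≈ 295 g
sliced almonds: 0.75 lb × 13/5 × 16 oz/lb × 28.35 g/oz ≈ 885 g
bread flour: (1 tbsp + 1 tsp = 4/3 tbsp) × 13/5 ÷ 16 tbsp/cup × 127 g/cup ≈ 28 g
molasses: (1 tbsp + 2 tsp = 5/3 tbsp) × 13/5 × 15 mL/tbsp = 65 mL
milk: 175 g × 13/5 ÷ 245 g/cup × 16 tbsp/cup ≈ 30 tbsp

vegetable oil: 295 g; sliced almonds: 885 g; bread flour: 28 g; molasses: 65 mL; milk: 30 tbsp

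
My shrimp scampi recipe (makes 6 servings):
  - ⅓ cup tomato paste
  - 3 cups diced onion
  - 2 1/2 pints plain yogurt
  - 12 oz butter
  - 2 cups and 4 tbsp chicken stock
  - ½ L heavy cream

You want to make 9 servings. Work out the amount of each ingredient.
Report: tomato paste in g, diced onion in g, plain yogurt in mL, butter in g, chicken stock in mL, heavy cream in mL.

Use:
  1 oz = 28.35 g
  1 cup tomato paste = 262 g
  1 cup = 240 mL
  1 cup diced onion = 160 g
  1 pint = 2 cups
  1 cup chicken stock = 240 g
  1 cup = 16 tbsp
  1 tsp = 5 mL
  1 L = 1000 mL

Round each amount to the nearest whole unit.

Scaling factor: 9/6 = 3/2 = 1.5.
tomato paste: 1/3 cup × 3/2 × 262 g/cup = 131 g
diced onion: 3 cup × 3/2 × 160 g/cup = 720 g
plain yogurt: 2.5 pint × 3/2 × 2 cup/pint × 240 mL/cup = 1800 mL
butter: 12 oz × 3/2 × 28.35 g/oz ≈ 510 g
chicken stock: (2 cup + 4 tbsp = 2.25 cup) × 3/2 × 240 mL/cup = 810 mL
heavy cream: 0.5 L × 3/2 × 1000 mL/L = 750 mL

tomato paste: 131 g; diced onion: 720 g; plain yogurt: 1800 mL; butter: 510 g; chicken stock: 810 mL; heavy cream: 750 mL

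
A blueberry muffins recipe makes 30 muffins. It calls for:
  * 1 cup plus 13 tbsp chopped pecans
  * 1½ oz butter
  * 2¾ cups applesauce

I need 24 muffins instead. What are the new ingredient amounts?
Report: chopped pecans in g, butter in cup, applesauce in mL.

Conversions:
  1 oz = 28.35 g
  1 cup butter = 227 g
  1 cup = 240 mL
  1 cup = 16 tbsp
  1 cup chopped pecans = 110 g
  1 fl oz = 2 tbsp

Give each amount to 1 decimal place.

Scaling factor: 24/30 = 4/5 = 0.8.
chopped pecans: (1 cup + 13 tbsp = 1.8125 cup) × 4/5 × 110 g/cup = 159.5 g
butter: 1.5 oz × 4/5 × 28.35 g/oz ÷ 227 g/cup ≈ 0.1 cup
applesauce: 2.75 cup × 4/5 × 240 mL/cup = 528.0 mL

chopped pecans: 159.5 g; butter: 0.1 cup; applesauce: 528.0 mL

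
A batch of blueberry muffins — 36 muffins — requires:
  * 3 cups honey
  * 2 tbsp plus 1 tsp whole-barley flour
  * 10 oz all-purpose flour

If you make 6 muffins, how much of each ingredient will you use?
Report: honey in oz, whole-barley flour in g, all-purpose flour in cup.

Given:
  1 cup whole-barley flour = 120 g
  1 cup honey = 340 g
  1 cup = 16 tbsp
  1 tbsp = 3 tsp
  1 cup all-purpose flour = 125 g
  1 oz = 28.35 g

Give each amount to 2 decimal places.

honey: 6.00 oz; whole-barley flour: 2.92 g; all-purpose flour: 0.38 cup

Scaling factor: 6/36 = 1/6.
honey: 3 cup × 1/6 × 340 g/cup ÷ 28.35 g/oz ≈ 6.00 oz
whole-barley flour: (2 tbsp + 1 tsp = 7/3 tbsp) × 1/6 ÷ 16 tbsp/cup × 120 g/cup ≈ 2.92 g
all-purpose flour: 10 oz × 1/6 × 28.35 g/oz ÷ 125 g/cup ≈ 0.38 cup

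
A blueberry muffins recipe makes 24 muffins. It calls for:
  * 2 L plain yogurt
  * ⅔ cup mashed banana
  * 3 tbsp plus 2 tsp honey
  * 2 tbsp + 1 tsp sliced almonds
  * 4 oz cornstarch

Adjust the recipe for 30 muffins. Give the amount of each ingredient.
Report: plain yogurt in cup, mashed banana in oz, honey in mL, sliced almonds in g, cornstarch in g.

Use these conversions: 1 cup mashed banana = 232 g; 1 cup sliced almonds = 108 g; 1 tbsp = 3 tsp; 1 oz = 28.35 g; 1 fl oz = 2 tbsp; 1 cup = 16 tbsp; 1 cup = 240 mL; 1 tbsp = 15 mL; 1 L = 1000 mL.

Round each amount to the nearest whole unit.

plain yogurt: 10 cup; mashed banana: 7 oz; honey: 69 mL; sliced almonds: 20 g; cornstarch: 142 g

Scaling factor: 30/24 = 5/4 = 1.25.
plain yogurt: 2 L × 5/4 × 1000 mL/L ÷ 240 mL/cup ≈ 10 cup
mashed banana: 2/3 cup × 5/4 × 232 g/cup ÷ 28.35 g/oz ≈ 7 oz
honey: (3 tbsp + 2 tsp = 11/3 tbsp) × 5/4 × 15 mL/tbsp ≈ 69 mL
sliced almonds: (2 tbsp + 1 tsp = 7/3 tbsp) × 5/4 ÷ 16 tbsp/cup × 108 g/cup ≈ 20 g
cornstarch: 4 oz × 5/4 × 28.35 g/oz ≈ 142 g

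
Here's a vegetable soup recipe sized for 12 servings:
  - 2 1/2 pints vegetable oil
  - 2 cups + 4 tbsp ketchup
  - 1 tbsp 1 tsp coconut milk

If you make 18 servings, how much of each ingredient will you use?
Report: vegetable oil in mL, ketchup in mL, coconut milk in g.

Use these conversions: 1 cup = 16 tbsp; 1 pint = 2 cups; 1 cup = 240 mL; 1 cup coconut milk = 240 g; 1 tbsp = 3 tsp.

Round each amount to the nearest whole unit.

Scaling factor: 18/12 = 3/2 = 1.5.
vegetable oil: 2.5 pint × 3/2 × 2 cup/pint × 240 mL/cup = 1800 mL
ketchup: (2 cup + 4 tbsp = 2.25 cup) × 3/2 × 240 mL/cup = 810 mL
coconut milk: (1 tbsp + 1 tsp = 4/3 tbsp) × 3/2 ÷ 16 tbsp/cup × 240 g/cup = 30 g

vegetable oil: 1800 mL; ketchup: 810 mL; coconut milk: 30 g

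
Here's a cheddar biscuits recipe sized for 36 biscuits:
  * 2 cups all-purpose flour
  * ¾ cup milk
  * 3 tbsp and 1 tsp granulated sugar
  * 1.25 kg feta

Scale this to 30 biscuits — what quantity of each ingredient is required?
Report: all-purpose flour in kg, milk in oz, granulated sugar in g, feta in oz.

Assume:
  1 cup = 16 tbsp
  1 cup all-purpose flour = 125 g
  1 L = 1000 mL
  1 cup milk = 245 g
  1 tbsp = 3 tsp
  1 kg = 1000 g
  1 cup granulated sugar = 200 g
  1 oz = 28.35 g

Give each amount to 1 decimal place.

all-purpose flour: 0.2 kg; milk: 5.4 oz; granulated sugar: 34.7 g; feta: 36.7 oz

Scaling factor: 30/36 = 5/6.
all-purpose flour: 2 cup × 5/6 × 125 g/cup ÷ 1000 g/kg ≈ 0.2 kg
milk: 0.75 cup × 5/6 × 245 g/cup ÷ 28.35 g/oz ≈ 5.4 oz
granulated sugar: (3 tbsp + 1 tsp = 10/3 tbsp) × 5/6 ÷ 16 tbsp/cup × 200 g/cup ≈ 34.7 g
feta: 1.25 kg × 5/6 × 1000 g/kg ÷ 28.35 g/oz ≈ 36.7 oz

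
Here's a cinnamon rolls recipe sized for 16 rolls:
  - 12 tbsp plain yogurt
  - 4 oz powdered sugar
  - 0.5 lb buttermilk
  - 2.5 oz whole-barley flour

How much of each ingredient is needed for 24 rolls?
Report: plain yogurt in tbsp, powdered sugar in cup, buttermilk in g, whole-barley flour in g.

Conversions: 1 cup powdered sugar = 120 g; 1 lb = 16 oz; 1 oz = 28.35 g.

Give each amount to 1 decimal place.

Scaling factor: 24/16 = 3/2 = 1.5.
plain yogurt: 12 tbsp × 3/2 = 18.0 tbsp
powdered sugar: 4 oz × 3/2 × 28.35 g/oz ÷ 120 g/cup ≈ 1.4 cup
buttermilk: 0.5 lb × 3/2 × 16 oz/lb × 28.35 g/oz = 340.2 g
whole-barley flour: 2.5 oz × 3/2 × 28.35 g/oz ≈ 106.3 g

plain yogurt: 18.0 tbsp; powdered sugar: 1.4 cup; buttermilk: 340.2 g; whole-barley flour: 106.3 g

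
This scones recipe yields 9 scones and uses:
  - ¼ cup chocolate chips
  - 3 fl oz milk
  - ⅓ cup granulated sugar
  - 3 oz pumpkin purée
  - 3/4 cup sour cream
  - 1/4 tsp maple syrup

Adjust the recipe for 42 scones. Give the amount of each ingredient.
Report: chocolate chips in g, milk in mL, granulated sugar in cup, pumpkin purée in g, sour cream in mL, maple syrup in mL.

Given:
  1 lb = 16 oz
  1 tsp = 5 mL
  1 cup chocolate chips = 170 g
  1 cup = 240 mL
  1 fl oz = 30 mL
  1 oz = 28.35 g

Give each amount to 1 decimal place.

chocolate chips: 198.3 g; milk: 420.0 mL; granulated sugar: 1.6 cup; pumpkin purée: 396.9 g; sour cream: 840.0 mL; maple syrup: 5.8 mL

Scaling factor: 42/9 = 14/3.
chocolate chips: 0.25 cup × 14/3 × 170 g/cup ≈ 198.3 g
milk: 3 fl oz × 14/3 × 30 mL/fl oz = 420.0 mL
granulated sugar: 1/3 cup × 14/3 ≈ 1.6 cup
pumpkin purée: 3 oz × 14/3 × 28.35 g/oz = 396.9 g
sour cream: 0.75 cup × 14/3 × 240 mL/cup = 840.0 mL
maple syrup: 0.25 tsp × 14/3 × 5 mL/tsp ≈ 5.8 mL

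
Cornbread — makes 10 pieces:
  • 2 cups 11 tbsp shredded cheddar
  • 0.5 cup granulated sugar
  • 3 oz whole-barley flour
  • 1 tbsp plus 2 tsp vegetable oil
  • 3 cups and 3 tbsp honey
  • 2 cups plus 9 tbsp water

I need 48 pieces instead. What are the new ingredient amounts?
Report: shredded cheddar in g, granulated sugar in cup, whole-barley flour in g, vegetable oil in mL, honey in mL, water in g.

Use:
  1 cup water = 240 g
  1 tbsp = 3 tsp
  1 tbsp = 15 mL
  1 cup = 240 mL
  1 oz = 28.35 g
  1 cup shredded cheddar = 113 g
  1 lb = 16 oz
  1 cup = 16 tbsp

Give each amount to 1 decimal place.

Scaling factor: 48/10 = 24/5 = 4.8.
shredded cheddar: (2 cup + 11 tbsp = 2.6875 cup) × 24/5 × 113 g/cup = 1457.7 g
granulated sugar: 0.5 cup × 24/5 = 2.4 cup
whole-barley flour: 3 oz × 24/5 × 28.35 g/oz ≈ 408.2 g
vegetable oil: (1 tbsp + 2 tsp = 5/3 tbsp) × 24/5 × 15 mL/tbsp = 120.0 mL
honey: (3 cup + 3 tbsp = 3.1875 cup) × 24/5 × 240 mL/cup = 3672.0 mL
water: (2 cup + 9 tbsp = 2.5625 cup) × 24/5 × 240 g/cup = 2952.0 g

shredded cheddar: 1457.7 g; granulated sugar: 2.4 cup; whole-barley flour: 408.2 g; vegetable oil: 120.0 mL; honey: 3672.0 mL; water: 2952.0 g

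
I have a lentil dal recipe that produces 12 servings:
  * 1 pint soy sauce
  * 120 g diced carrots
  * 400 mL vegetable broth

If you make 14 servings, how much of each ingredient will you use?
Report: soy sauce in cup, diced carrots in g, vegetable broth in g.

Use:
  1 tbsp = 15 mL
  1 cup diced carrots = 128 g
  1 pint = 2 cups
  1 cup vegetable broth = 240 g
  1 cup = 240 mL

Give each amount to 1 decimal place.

soy sauce: 2.3 cup; diced carrots: 140.0 g; vegetable broth: 466.7 g

Scaling factor: 14/12 = 7/6.
soy sauce: 1 pint × 7/6 × 2 cup/pint ≈ 2.3 cup
diced carrots: 120 g × 7/6 = 140.0 g
vegetable broth: 400 mL × 7/6 ÷ 240 mL/cup × 240 g/cup ≈ 466.7 g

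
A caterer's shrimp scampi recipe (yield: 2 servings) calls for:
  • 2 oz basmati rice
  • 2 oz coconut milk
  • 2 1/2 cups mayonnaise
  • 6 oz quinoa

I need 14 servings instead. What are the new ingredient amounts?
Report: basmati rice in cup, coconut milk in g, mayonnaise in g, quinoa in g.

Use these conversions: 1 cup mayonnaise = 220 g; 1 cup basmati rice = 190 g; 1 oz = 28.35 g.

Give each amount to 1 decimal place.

Scaling factor: 14/2 = 7.
basmati rice: 2 oz × 7 × 28.35 g/oz ÷ 190 g/cup ≈ 2.1 cup
coconut milk: 2 oz × 7 × 28.35 g/oz = 396.9 g
mayonnaise: 2.5 cup × 7 × 220 g/cup = 3850.0 g
quinoa: 6 oz × 7 × 28.35 g/oz = 1190.7 g

basmati rice: 2.1 cup; coconut milk: 396.9 g; mayonnaise: 3850.0 g; quinoa: 1190.7 g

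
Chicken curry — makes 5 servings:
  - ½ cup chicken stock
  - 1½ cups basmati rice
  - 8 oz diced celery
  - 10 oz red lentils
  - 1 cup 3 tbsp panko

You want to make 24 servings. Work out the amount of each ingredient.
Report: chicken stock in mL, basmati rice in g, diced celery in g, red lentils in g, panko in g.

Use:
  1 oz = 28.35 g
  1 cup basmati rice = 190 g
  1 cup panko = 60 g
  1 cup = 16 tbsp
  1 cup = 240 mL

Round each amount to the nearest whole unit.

chicken stock: 576 mL; basmati rice: 1368 g; diced celery: 1089 g; red lentils: 1361 g; panko: 342 g

Scaling factor: 24/5 = 4.8.
chicken stock: 0.5 cup × 24/5 × 240 mL/cup = 576 mL
basmati rice: 1.5 cup × 24/5 × 190 g/cup = 1368 g
diced celery: 8 oz × 24/5 × 28.35 g/oz ≈ 1089 g
red lentils: 10 oz × 24/5 × 28.35 g/oz ≈ 1361 g
panko: (1 cup + 3 tbsp = 1.1875 cup) × 24/5 × 60 g/cup = 342 g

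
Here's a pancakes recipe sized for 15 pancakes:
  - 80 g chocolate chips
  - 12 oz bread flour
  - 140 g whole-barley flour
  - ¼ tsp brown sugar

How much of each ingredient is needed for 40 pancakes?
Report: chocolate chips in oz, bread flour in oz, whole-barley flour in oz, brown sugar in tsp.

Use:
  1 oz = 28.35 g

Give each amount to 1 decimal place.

chocolate chips: 7.5 oz; bread flour: 32.0 oz; whole-barley flour: 13.2 oz; brown sugar: 0.7 tsp

Scaling factor: 40/15 = 8/3.
chocolate chips: 80 g × 8/3 ÷ 28.35 g/oz ≈ 7.5 oz
bread flour: 12 oz × 8/3 = 32.0 oz
whole-barley flour: 140 g × 8/3 ÷ 28.35 g/oz ≈ 13.2 oz
brown sugar: 0.25 tsp × 8/3 ≈ 0.7 tsp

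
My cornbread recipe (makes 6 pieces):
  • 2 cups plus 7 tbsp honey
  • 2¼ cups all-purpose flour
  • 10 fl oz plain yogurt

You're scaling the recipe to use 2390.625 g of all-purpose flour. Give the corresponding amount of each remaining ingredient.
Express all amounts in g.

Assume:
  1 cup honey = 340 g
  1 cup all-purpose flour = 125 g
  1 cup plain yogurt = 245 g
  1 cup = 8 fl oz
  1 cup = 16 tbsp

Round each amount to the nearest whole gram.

honey: 7044 g; plain yogurt: 2603 g

The original recipe has 281.25 g of all-purpose flour, so the scaling factor is 2390.625 ÷ 281.25 = 17/2 = 8.5.
honey: (2 cup + 7 tbsp = 2.4375 cup) × 17/2 × 340 g/cup ≈ 7044 g
plain yogurt: 10 fl oz × 17/2 ÷ 8 fl oz/cup × 245 g/cup ≈ 2603 g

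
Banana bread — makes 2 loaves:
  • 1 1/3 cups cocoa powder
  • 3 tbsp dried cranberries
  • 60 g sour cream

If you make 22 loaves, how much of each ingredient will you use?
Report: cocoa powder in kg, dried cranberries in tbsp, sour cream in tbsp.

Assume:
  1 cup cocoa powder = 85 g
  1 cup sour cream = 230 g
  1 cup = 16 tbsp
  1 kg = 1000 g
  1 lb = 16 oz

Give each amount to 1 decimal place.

Scaling factor: 22/2 = 11.
cocoa powder: 4/3 cup × 11 × 85 g/cup ÷ 1000 g/kg ≈ 1.2 kg
dried cranberries: 3 tbsp × 11 = 33.0 tbsp
sour cream: 60 g × 11 ÷ 230 g/cup × 16 tbsp/cup ≈ 45.9 tbsp

cocoa powder: 1.2 kg; dried cranberries: 33.0 tbsp; sour cream: 45.9 tbsp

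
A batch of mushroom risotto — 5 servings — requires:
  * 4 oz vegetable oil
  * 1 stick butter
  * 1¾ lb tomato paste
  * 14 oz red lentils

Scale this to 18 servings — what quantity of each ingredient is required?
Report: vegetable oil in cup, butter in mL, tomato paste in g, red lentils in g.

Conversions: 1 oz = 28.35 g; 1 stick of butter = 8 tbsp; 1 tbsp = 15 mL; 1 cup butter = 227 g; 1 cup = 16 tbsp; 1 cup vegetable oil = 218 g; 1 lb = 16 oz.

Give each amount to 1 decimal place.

Scaling factor: 18/5 = 3.6.
vegetable oil: 4 oz × 18/5 × 28.35 g/oz ÷ 218 g/cup ≈ 1.9 cup
butter: 1 stick × 18/5 × 8 tbsp/stick × 15 mL/tbsp = 432.0 mL
tomato paste: 1.75 lb × 18/5 × 16 oz/lb × 28.35 g/oz ≈ 2857.7 g
red lentils: 14 oz × 18/5 × 28.35 g/oz ≈ 1428.8 g

vegetable oil: 1.9 cup; butter: 432.0 mL; tomato paste: 2857.7 g; red lentils: 1428.8 g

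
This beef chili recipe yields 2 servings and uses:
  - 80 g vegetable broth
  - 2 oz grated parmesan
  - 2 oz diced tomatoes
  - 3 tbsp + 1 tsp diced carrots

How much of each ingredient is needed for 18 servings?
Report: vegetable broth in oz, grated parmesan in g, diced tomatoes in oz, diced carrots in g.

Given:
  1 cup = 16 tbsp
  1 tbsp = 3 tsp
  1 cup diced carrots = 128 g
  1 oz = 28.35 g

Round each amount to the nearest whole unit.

vegetable broth: 25 oz; grated parmesan: 510 g; diced tomatoes: 18 oz; diced carrots: 240 g

Scaling factor: 18/2 = 9.
vegetable broth: 80 g × 9 ÷ 28.35 g/oz ≈ 25 oz
grated parmesan: 2 oz × 9 × 28.35 g/oz ≈ 510 g
diced tomatoes: 2 oz × 9 = 18 oz
diced carrots: (3 tbsp + 1 tsp = 10/3 tbsp) × 9 ÷ 16 tbsp/cup × 128 g/cup = 240 g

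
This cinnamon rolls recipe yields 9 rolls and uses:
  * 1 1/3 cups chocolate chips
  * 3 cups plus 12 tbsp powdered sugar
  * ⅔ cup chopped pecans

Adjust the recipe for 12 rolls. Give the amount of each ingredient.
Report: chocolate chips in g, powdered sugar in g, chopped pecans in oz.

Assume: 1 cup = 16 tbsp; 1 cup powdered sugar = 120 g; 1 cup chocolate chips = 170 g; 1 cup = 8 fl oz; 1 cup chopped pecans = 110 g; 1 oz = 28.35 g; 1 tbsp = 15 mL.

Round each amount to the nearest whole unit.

Scaling factor: 12/9 = 4/3.
chocolate chips: 4/3 cup × 4/3 × 170 g/cup ≈ 302 g
powdered sugar: (3 cup + 12 tbsp = 3.75 cup) × 4/3 × 120 g/cup = 600 g
chopped pecans: 2/3 cup × 4/3 × 110 g/cup ÷ 28.35 g/oz ≈ 3 oz

chocolate chips: 302 g; powdered sugar: 600 g; chopped pecans: 3 oz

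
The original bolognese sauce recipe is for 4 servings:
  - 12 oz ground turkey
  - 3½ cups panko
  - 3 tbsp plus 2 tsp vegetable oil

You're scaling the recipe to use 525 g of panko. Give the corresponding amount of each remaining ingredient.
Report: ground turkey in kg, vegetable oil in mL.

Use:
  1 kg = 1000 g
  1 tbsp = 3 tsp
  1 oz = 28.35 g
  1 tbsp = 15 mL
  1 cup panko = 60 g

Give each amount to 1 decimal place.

ground turkey: 0.9 kg; vegetable oil: 137.5 mL

The original recipe has 210 g of panko, so the scaling factor is 525 ÷ 210 = 5/2 = 2.5.
ground turkey: 12 oz × 5/2 × 28.35 g/oz ÷ 1000 g/kg ≈ 0.9 kg
vegetable oil: (3 tbsp + 2 tsp = 11/3 tbsp) × 5/2 × 15 mL/tbsp = 137.5 mL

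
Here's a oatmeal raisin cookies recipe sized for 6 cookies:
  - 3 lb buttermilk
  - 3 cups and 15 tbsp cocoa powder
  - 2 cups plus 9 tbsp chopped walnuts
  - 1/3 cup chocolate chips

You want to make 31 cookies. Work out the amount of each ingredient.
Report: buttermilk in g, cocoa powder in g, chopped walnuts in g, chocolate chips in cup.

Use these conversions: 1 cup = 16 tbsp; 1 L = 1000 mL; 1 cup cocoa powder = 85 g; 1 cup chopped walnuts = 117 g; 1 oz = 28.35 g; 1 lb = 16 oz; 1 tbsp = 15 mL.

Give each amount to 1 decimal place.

buttermilk: 7030.8 g; cocoa powder: 1729.2 g; chopped walnuts: 1549.0 g; chocolate chips: 1.7 cup

Scaling factor: 31/6.
buttermilk: 3 lb × 31/6 × 16 oz/lb × 28.35 g/oz = 7030.8 g
cocoa powder: (3 cup + 15 tbsp = 3.9375 cup) × 31/6 × 85 g/cup ≈ 1729.2 g
chopped walnuts: (2 cup + 9 tbsp = 2.5625 cup) × 31/6 × 117 g/cup ≈ 1549.0 g
chocolate chips: 1/3 cup × 31/6 ≈ 1.7 cup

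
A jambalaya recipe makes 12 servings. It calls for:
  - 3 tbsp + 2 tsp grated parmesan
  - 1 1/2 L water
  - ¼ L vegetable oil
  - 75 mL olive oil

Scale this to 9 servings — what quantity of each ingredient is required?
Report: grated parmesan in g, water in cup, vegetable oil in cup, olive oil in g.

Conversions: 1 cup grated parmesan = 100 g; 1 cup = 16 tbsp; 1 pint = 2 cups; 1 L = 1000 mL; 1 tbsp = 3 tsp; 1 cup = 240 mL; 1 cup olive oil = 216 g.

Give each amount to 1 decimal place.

Scaling factor: 9/12 = 3/4 = 0.75.
grated parmesan: (3 tbsp + 2 tsp = 11/3 tbsp) × 3/4 ÷ 16 tbsp/cup × 100 g/cup ≈ 17.2 g
water: 1.5 L × 3/4 × 1000 mL/L ÷ 240 mL/cup ≈ 4.7 cup
vegetable oil: 0.25 L × 3/4 × 1000 mL/L ÷ 240 mL/cup ≈ 0.8 cup
olive oil: 75 mL × 3/4 ÷ 240 mL/cup × 216 g/cup ≈ 50.6 g

grated parmesan: 17.2 g; water: 4.7 cup; vegetable oil: 0.8 cup; olive oil: 50.6 g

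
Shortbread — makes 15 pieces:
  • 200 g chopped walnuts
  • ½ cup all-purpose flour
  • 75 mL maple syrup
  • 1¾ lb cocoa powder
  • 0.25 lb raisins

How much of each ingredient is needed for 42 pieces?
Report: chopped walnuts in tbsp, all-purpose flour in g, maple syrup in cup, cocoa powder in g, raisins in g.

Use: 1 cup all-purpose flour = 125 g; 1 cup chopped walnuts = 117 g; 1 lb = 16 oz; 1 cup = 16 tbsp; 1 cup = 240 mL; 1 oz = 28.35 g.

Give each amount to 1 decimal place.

chopped walnuts: 76.6 tbsp; all-purpose flour: 175.0 g; maple syrup: 0.9 cup; cocoa powder: 2222.6 g; raisins: 317.5 g

Scaling factor: 42/15 = 14/5 = 2.8.
chopped walnuts: 200 g × 14/5 ÷ 117 g/cup × 16 tbsp/cup ≈ 76.6 tbsp
all-purpose flour: 0.5 cup × 14/5 × 125 g/cup = 175.0 g
maple syrup: 75 mL × 14/5 ÷ 240 mL/cup ≈ 0.9 cup
cocoa powder: 1.75 lb × 14/5 × 16 oz/lb × 28.35 g/oz ≈ 2222.6 g
raisins: 0.25 lb × 14/5 × 16 oz/lb × 28.35 g/oz ≈ 317.5 g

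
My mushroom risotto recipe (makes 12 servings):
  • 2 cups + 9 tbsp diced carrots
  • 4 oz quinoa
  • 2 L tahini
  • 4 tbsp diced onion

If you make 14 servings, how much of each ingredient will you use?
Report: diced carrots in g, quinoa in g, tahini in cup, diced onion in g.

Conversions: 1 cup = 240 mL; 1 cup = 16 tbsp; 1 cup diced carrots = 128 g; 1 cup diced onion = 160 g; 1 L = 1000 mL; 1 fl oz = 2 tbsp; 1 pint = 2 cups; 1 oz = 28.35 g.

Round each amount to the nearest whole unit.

diced carrots: 383 g; quinoa: 132 g; tahini: 10 cup; diced onion: 47 g

Scaling factor: 14/12 = 7/6.
diced carrots: (2 cup + 9 tbsp = 2.5625 cup) × 7/6 × 128 g/cup ≈ 383 g
quinoa: 4 oz × 7/6 × 28.35 g/oz ≈ 132 g
tahini: 2 L × 7/6 × 1000 mL/L ÷ 240 mL/cup ≈ 10 cup
diced onion: 4 tbsp × 7/6 ÷ 16 tbsp/cup × 160 g/cup ≈ 47 g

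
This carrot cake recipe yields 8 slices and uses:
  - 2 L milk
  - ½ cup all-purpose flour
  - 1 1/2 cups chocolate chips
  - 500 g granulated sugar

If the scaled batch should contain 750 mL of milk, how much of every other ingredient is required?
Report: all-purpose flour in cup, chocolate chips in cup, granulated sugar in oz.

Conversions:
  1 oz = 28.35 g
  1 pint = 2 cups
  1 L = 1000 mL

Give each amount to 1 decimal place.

The original recipe has 2000 mL of milk, so the scaling factor is 750 ÷ 2000 = 3/8 = 0.375.
all-purpose flour: 0.5 cup × 3/8 ≈ 0.2 cup
chocolate chips: 1.5 cup × 3/8 ≈ 0.6 cup
granulated sugar: 500 g × 3/8 ÷ 28.35 g/oz ≈ 6.6 oz

all-purpose flour: 0.2 cup; chocolate chips: 0.6 cup; granulated sugar: 6.6 oz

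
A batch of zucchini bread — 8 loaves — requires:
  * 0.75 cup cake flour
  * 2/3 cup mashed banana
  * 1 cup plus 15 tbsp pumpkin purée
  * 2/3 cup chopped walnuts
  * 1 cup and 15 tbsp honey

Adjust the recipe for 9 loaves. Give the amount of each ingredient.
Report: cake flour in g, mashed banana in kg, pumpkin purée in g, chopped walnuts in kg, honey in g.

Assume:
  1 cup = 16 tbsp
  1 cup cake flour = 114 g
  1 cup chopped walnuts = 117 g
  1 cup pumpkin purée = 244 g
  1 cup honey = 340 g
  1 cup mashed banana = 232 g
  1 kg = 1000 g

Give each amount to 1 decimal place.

Scaling factor: 9/8 = 1.125.
cake flour: 0.75 cup × 9/8 × 114 g/cup ≈ 96.2 g
mashed banana: 2/3 cup × 9/8 × 232 g/cup ÷ 1000 g/kg ≈ 0.2 kg
pumpkin purée: (1 cup + 15 tbsp = 1.9375 cup) × 9/8 × 244 g/cup ≈ 531.8 g
chopped walnuts: 2/3 cup × 9/8 × 117 g/cup ÷ 1000 g/kg ≈ 0.1 kg
honey: (1 cup + 15 tbsp = 1.9375 cup) × 9/8 × 340 g/cup ≈ 741.1 g

cake flour: 96.2 g; mashed banana: 0.2 kg; pumpkin purée: 531.8 g; chopped walnuts: 0.1 kg; honey: 741.1 g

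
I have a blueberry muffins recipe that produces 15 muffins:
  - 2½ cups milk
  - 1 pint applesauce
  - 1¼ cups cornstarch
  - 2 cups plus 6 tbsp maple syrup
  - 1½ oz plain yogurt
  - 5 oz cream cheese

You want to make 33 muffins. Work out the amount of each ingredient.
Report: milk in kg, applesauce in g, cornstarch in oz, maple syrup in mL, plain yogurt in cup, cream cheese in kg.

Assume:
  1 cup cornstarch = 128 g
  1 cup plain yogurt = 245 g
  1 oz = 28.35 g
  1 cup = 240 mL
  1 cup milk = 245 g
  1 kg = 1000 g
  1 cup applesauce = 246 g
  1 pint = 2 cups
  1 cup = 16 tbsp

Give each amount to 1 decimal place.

milk: 1.3 kg; applesauce: 1082.4 g; cornstarch: 12.4 oz; maple syrup: 1254.0 mL; plain yogurt: 0.4 cup; cream cheese: 0.3 kg

Scaling factor: 33/15 = 11/5 = 2.2.
milk: 2.5 cup × 11/5 × 245 g/cup ÷ 1000 g/kg ≈ 1.3 kg
applesauce: 1 pint × 11/5 × 2 cup/pint × 246 g/cup = 1082.4 g
cornstarch: 1.25 cup × 11/5 × 128 g/cup ÷ 28.35 g/oz ≈ 12.4 oz
maple syrup: (2 cup + 6 tbsp = 2.375 cup) × 11/5 × 240 mL/cup = 1254.0 mL
plain yogurt: 1.5 oz × 11/5 × 28.35 g/oz ÷ 245 g/cup ≈ 0.4 cup
cream cheese: 5 oz × 11/5 × 28.35 g/oz ÷ 1000 g/kg ≈ 0.3 kg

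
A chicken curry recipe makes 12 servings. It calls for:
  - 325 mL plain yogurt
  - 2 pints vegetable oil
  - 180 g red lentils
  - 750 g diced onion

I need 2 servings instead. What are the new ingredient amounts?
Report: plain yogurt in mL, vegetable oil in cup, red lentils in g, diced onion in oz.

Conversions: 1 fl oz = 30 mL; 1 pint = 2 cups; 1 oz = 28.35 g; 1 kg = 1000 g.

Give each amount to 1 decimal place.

Scaling factor: 2/12 = 1/6.
plain yogurt: 325 mL × 1/6 ≈ 54.2 mL
vegetable oil: 2 pint × 1/6 × 2 cup/pint ≈ 0.7 cup
red lentils: 180 g × 1/6 = 30.0 g
diced onion: 750 g × 1/6 ÷ 28.35 g/oz ≈ 4.4 oz

plain yogurt: 54.2 mL; vegetable oil: 0.7 cup; red lentils: 30.0 g; diced onion: 4.4 oz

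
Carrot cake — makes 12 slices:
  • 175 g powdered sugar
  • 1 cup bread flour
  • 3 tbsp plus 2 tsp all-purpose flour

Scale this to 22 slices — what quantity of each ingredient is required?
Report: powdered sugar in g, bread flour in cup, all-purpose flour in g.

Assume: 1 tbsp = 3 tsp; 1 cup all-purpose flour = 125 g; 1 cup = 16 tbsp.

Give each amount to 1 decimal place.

powdered sugar: 320.8 g; bread flour: 1.8 cup; all-purpose flour: 52.5 g

Scaling factor: 22/12 = 11/6.
powdered sugar: 175 g × 11/6 ≈ 320.8 g
bread flour: 1 cup × 11/6 ≈ 1.8 cup
all-purpose flour: (3 tbsp + 2 tsp = 11/3 tbsp) × 11/6 ÷ 16 tbsp/cup × 125 g/cup ≈ 52.5 g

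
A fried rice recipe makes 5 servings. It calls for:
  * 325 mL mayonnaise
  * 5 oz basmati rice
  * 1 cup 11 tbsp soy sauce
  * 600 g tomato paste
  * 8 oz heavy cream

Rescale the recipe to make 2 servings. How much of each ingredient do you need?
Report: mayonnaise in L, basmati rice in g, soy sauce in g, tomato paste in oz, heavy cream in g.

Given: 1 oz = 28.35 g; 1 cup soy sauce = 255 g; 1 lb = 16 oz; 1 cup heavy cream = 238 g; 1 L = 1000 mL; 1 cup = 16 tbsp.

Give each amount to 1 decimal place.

Scaling factor: 2/5 = 0.4.
mayonnaise: 325 mL × 2/5 ÷ 1000 mL/L ≈ 0.1 L
basmati rice: 5 oz × 2/5 × 28.35 g/oz = 56.7 g
soy sauce: (1 cup + 11 tbsp = 1.6875 cup) × 2/5 × 255 g/cup ≈ 172.1 g
tomato paste: 600 g × 2/5 ÷ 28.35 g/oz ≈ 8.5 oz
heavy cream: 8 oz × 2/5 × 28.35 g/oz ≈ 90.7 g

mayonnaise: 0.1 L; basmati rice: 56.7 g; soy sauce: 172.1 g; tomato paste: 8.5 oz; heavy cream: 90.7 g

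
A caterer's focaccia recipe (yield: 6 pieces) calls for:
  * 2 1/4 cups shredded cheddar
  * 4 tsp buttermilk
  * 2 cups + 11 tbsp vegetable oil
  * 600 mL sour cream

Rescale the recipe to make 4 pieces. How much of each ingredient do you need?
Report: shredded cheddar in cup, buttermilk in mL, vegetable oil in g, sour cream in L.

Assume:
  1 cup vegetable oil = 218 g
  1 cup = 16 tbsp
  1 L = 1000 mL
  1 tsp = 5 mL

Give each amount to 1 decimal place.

Scaling factor: 4/6 = 2/3.
shredded cheddar: 2.25 cup × 2/3 = 1.5 cup
buttermilk: 4 tsp × 2/3 × 5 mL/tsp ≈ 13.3 mL
vegetable oil: (2 cup + 11 tbsp = 2.6875 cup) × 2/3 × 218 g/cup ≈ 390.6 g
sour cream: 600 mL × 2/3 ÷ 1000 mL/L = 0.4 L

shredded cheddar: 1.5 cup; buttermilk: 13.3 mL; vegetable oil: 390.6 g; sour cream: 0.4 L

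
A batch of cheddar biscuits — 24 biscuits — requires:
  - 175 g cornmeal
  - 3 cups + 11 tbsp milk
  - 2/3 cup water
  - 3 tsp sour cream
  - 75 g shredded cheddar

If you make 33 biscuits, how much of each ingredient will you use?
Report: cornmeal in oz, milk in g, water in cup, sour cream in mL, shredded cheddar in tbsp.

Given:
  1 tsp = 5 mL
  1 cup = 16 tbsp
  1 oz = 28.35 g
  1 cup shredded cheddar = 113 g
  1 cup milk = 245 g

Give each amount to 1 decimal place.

Scaling factor: 33/24 = 11/8 = 1.375.
cornmeal: 175 g × 11/8 ÷ 28.35 g/oz ≈ 8.5 oz
milk: (3 cup + 11 tbsp = 3.6875 cup) × 11/8 × 245 g/cup ≈ 1242.2 g
water: 2/3 cup × 11/8 ≈ 0.9 cup
sour cream: 3 tsp × 11/8 × 5 mL/tsp ≈ 20.6 mL
shredded cheddar: 75 g × 11/8 ÷ 113 g/cup × 16 tbsp/cup ≈ 14.6 tbsp

cornmeal: 8.5 oz; milk: 1242.2 g; water: 0.9 cup; sour cream: 20.6 mL; shredded cheddar: 14.6 tbsp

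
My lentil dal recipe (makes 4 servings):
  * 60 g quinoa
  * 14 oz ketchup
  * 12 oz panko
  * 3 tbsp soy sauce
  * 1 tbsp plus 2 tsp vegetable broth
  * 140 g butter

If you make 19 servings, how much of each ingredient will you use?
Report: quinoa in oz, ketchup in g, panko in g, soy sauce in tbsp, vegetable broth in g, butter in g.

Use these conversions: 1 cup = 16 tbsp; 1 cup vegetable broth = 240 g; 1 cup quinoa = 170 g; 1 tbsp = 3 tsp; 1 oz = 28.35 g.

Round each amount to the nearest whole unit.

Scaling factor: 19/4 = 4.75.
quinoa: 60 g × 19/4 ÷ 28.35 g/oz ≈ 10 oz
ketchup: 14 oz × 19/4 × 28.35 g/oz ≈ 1885 g
panko: 12 oz × 19/4 × 28.35 g/oz ≈ 1616 g
soy sauce: 3 tbsp × 19/4 ≈ 14 tbsp
vegetable broth: (1 tbsp + 2 tsp = 5/3 tbsp) × 19/4 ÷ 16 tbsp/cup × 240 g/cup ≈ 119 g
butter: 140 g × 19/4 = 665 g

quinoa: 10 oz; ketchup: 1885 g; panko: 1616 g; soy sauce: 14 tbsp; vegetable broth: 119 g; butter: 665 g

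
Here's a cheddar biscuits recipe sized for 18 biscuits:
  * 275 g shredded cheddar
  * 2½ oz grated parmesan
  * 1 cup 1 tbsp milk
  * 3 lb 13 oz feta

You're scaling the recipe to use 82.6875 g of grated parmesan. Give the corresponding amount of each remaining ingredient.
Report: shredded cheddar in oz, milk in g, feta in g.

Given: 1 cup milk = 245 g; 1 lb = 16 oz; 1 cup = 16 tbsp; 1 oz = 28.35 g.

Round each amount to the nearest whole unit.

The original recipe has 70.875 g of grated parmesan, so the scaling factor is 82.6875 ÷ 70.875 = 7/6.
shredded cheddar: 275 g × 7/6 ÷ 28.35 g/oz ≈ 11 oz
milk: (1 cup + 1 tbsp = 1.0625 cup) × 7/6 × 245 g/cup ≈ 304 g
feta: (3 lb + 13 oz = 3.8125 lb) × 7/6 × 16 oz/lb × 28.35 g/oz ≈ 2018 g

shredded cheddar: 11 oz; milk: 304 g; feta: 2018 g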